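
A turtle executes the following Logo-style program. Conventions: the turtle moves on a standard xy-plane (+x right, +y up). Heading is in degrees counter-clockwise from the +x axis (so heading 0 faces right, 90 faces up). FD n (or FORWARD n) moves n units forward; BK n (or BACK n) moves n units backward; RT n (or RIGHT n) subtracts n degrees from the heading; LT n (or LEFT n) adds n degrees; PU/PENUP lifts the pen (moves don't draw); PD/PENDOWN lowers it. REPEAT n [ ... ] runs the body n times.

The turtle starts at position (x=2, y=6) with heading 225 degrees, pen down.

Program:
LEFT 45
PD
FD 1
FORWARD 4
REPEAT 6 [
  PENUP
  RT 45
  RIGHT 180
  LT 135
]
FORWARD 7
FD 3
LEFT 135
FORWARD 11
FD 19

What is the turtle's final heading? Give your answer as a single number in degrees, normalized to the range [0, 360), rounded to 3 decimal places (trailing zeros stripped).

Answer: 225

Derivation:
Executing turtle program step by step:
Start: pos=(2,6), heading=225, pen down
LT 45: heading 225 -> 270
PD: pen down
FD 1: (2,6) -> (2,5) [heading=270, draw]
FD 4: (2,5) -> (2,1) [heading=270, draw]
REPEAT 6 [
  -- iteration 1/6 --
  PU: pen up
  RT 45: heading 270 -> 225
  RT 180: heading 225 -> 45
  LT 135: heading 45 -> 180
  -- iteration 2/6 --
  PU: pen up
  RT 45: heading 180 -> 135
  RT 180: heading 135 -> 315
  LT 135: heading 315 -> 90
  -- iteration 3/6 --
  PU: pen up
  RT 45: heading 90 -> 45
  RT 180: heading 45 -> 225
  LT 135: heading 225 -> 0
  -- iteration 4/6 --
  PU: pen up
  RT 45: heading 0 -> 315
  RT 180: heading 315 -> 135
  LT 135: heading 135 -> 270
  -- iteration 5/6 --
  PU: pen up
  RT 45: heading 270 -> 225
  RT 180: heading 225 -> 45
  LT 135: heading 45 -> 180
  -- iteration 6/6 --
  PU: pen up
  RT 45: heading 180 -> 135
  RT 180: heading 135 -> 315
  LT 135: heading 315 -> 90
]
FD 7: (2,1) -> (2,8) [heading=90, move]
FD 3: (2,8) -> (2,11) [heading=90, move]
LT 135: heading 90 -> 225
FD 11: (2,11) -> (-5.778,3.222) [heading=225, move]
FD 19: (-5.778,3.222) -> (-19.213,-10.213) [heading=225, move]
Final: pos=(-19.213,-10.213), heading=225, 2 segment(s) drawn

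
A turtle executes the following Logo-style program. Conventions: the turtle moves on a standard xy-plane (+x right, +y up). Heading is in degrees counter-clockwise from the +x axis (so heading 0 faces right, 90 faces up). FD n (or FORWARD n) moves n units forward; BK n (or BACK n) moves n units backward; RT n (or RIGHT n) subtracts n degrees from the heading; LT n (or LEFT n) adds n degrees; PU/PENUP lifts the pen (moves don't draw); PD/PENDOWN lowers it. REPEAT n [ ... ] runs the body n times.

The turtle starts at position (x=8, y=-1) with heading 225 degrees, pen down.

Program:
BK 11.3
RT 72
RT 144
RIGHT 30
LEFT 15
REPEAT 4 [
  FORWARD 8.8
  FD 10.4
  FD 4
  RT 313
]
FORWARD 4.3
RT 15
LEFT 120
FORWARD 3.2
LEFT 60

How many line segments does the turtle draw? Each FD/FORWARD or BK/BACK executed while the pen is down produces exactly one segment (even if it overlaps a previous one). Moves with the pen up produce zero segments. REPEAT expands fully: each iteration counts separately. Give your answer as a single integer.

Answer: 15

Derivation:
Executing turtle program step by step:
Start: pos=(8,-1), heading=225, pen down
BK 11.3: (8,-1) -> (15.99,6.99) [heading=225, draw]
RT 72: heading 225 -> 153
RT 144: heading 153 -> 9
RT 30: heading 9 -> 339
LT 15: heading 339 -> 354
REPEAT 4 [
  -- iteration 1/4 --
  FD 8.8: (15.99,6.99) -> (24.742,6.07) [heading=354, draw]
  FD 10.4: (24.742,6.07) -> (35.085,4.983) [heading=354, draw]
  FD 4: (35.085,4.983) -> (39.063,4.565) [heading=354, draw]
  RT 313: heading 354 -> 41
  -- iteration 2/4 --
  FD 8.8: (39.063,4.565) -> (45.705,10.339) [heading=41, draw]
  FD 10.4: (45.705,10.339) -> (53.554,17.162) [heading=41, draw]
  FD 4: (53.554,17.162) -> (56.572,19.786) [heading=41, draw]
  RT 313: heading 41 -> 88
  -- iteration 3/4 --
  FD 8.8: (56.572,19.786) -> (56.88,28.58) [heading=88, draw]
  FD 10.4: (56.88,28.58) -> (57.243,38.974) [heading=88, draw]
  FD 4: (57.243,38.974) -> (57.382,42.972) [heading=88, draw]
  RT 313: heading 88 -> 135
  -- iteration 4/4 --
  FD 8.8: (57.382,42.972) -> (51.16,49.194) [heading=135, draw]
  FD 10.4: (51.16,49.194) -> (43.806,56.548) [heading=135, draw]
  FD 4: (43.806,56.548) -> (40.977,59.377) [heading=135, draw]
  RT 313: heading 135 -> 182
]
FD 4.3: (40.977,59.377) -> (36.68,59.226) [heading=182, draw]
RT 15: heading 182 -> 167
LT 120: heading 167 -> 287
FD 3.2: (36.68,59.226) -> (37.615,56.166) [heading=287, draw]
LT 60: heading 287 -> 347
Final: pos=(37.615,56.166), heading=347, 15 segment(s) drawn
Segments drawn: 15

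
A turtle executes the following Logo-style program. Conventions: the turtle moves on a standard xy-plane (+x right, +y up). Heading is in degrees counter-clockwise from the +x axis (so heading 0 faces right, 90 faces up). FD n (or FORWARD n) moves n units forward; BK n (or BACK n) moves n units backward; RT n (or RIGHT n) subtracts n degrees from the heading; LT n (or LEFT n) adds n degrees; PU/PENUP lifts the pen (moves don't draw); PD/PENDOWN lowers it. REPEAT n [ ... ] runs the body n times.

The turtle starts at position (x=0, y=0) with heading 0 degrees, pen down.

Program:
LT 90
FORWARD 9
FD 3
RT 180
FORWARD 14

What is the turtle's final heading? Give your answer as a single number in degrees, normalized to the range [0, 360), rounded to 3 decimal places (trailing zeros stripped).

Answer: 270

Derivation:
Executing turtle program step by step:
Start: pos=(0,0), heading=0, pen down
LT 90: heading 0 -> 90
FD 9: (0,0) -> (0,9) [heading=90, draw]
FD 3: (0,9) -> (0,12) [heading=90, draw]
RT 180: heading 90 -> 270
FD 14: (0,12) -> (0,-2) [heading=270, draw]
Final: pos=(0,-2), heading=270, 3 segment(s) drawn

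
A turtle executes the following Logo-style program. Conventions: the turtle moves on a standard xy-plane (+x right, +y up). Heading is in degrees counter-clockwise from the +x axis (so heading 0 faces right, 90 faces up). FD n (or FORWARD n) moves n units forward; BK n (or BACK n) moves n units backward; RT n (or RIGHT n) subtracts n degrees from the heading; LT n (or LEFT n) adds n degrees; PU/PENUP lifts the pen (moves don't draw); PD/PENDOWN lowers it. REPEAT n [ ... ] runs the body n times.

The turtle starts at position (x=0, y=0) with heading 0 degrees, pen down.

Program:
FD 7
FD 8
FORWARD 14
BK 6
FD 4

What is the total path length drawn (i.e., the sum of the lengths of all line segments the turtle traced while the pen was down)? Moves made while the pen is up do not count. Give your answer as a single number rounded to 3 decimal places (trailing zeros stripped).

Executing turtle program step by step:
Start: pos=(0,0), heading=0, pen down
FD 7: (0,0) -> (7,0) [heading=0, draw]
FD 8: (7,0) -> (15,0) [heading=0, draw]
FD 14: (15,0) -> (29,0) [heading=0, draw]
BK 6: (29,0) -> (23,0) [heading=0, draw]
FD 4: (23,0) -> (27,0) [heading=0, draw]
Final: pos=(27,0), heading=0, 5 segment(s) drawn

Segment lengths:
  seg 1: (0,0) -> (7,0), length = 7
  seg 2: (7,0) -> (15,0), length = 8
  seg 3: (15,0) -> (29,0), length = 14
  seg 4: (29,0) -> (23,0), length = 6
  seg 5: (23,0) -> (27,0), length = 4
Total = 39

Answer: 39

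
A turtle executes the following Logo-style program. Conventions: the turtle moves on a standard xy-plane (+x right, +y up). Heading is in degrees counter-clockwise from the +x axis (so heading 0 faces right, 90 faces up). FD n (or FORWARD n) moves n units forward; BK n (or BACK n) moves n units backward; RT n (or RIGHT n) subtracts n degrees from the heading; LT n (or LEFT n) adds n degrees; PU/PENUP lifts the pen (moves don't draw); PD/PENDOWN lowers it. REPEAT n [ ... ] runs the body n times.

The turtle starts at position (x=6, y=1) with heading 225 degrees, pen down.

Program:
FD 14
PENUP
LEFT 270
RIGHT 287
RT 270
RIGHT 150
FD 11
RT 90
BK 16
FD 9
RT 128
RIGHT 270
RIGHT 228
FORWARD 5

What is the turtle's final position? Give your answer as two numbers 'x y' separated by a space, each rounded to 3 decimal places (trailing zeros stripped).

Answer: -21.352 -6.659

Derivation:
Executing turtle program step by step:
Start: pos=(6,1), heading=225, pen down
FD 14: (6,1) -> (-3.899,-8.899) [heading=225, draw]
PU: pen up
LT 270: heading 225 -> 135
RT 287: heading 135 -> 208
RT 270: heading 208 -> 298
RT 150: heading 298 -> 148
FD 11: (-3.899,-8.899) -> (-13.228,-3.07) [heading=148, move]
RT 90: heading 148 -> 58
BK 16: (-13.228,-3.07) -> (-21.707,-16.639) [heading=58, move]
FD 9: (-21.707,-16.639) -> (-16.937,-9.007) [heading=58, move]
RT 128: heading 58 -> 290
RT 270: heading 290 -> 20
RT 228: heading 20 -> 152
FD 5: (-16.937,-9.007) -> (-21.352,-6.659) [heading=152, move]
Final: pos=(-21.352,-6.659), heading=152, 1 segment(s) drawn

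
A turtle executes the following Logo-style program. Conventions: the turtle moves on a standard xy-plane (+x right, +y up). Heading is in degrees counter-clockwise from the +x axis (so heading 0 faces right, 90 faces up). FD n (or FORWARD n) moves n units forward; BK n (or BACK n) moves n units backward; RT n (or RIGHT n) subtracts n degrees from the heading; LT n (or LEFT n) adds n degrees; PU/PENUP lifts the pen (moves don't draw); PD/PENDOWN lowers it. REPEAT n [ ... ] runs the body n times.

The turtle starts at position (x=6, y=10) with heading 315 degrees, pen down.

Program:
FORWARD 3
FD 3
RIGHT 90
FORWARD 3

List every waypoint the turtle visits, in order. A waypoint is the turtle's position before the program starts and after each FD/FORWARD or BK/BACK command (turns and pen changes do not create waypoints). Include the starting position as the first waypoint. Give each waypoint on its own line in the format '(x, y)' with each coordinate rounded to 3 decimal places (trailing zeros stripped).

Answer: (6, 10)
(8.121, 7.879)
(10.243, 5.757)
(8.121, 3.636)

Derivation:
Executing turtle program step by step:
Start: pos=(6,10), heading=315, pen down
FD 3: (6,10) -> (8.121,7.879) [heading=315, draw]
FD 3: (8.121,7.879) -> (10.243,5.757) [heading=315, draw]
RT 90: heading 315 -> 225
FD 3: (10.243,5.757) -> (8.121,3.636) [heading=225, draw]
Final: pos=(8.121,3.636), heading=225, 3 segment(s) drawn
Waypoints (4 total):
(6, 10)
(8.121, 7.879)
(10.243, 5.757)
(8.121, 3.636)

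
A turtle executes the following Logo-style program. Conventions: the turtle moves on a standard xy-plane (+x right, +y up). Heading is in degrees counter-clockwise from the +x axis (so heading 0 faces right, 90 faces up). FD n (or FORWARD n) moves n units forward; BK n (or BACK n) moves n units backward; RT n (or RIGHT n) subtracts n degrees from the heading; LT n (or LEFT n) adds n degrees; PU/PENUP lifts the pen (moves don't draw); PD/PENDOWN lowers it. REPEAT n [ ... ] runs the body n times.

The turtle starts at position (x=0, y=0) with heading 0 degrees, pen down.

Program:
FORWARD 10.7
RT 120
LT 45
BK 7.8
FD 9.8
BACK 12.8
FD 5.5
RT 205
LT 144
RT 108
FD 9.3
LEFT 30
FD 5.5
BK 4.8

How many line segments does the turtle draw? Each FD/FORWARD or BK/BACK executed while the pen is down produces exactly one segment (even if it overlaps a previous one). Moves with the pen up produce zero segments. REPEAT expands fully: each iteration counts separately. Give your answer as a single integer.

Executing turtle program step by step:
Start: pos=(0,0), heading=0, pen down
FD 10.7: (0,0) -> (10.7,0) [heading=0, draw]
RT 120: heading 0 -> 240
LT 45: heading 240 -> 285
BK 7.8: (10.7,0) -> (8.681,7.534) [heading=285, draw]
FD 9.8: (8.681,7.534) -> (11.218,-1.932) [heading=285, draw]
BK 12.8: (11.218,-1.932) -> (7.905,10.432) [heading=285, draw]
FD 5.5: (7.905,10.432) -> (9.328,5.119) [heading=285, draw]
RT 205: heading 285 -> 80
LT 144: heading 80 -> 224
RT 108: heading 224 -> 116
FD 9.3: (9.328,5.119) -> (5.251,13.478) [heading=116, draw]
LT 30: heading 116 -> 146
FD 5.5: (5.251,13.478) -> (0.692,16.554) [heading=146, draw]
BK 4.8: (0.692,16.554) -> (4.671,13.87) [heading=146, draw]
Final: pos=(4.671,13.87), heading=146, 8 segment(s) drawn
Segments drawn: 8

Answer: 8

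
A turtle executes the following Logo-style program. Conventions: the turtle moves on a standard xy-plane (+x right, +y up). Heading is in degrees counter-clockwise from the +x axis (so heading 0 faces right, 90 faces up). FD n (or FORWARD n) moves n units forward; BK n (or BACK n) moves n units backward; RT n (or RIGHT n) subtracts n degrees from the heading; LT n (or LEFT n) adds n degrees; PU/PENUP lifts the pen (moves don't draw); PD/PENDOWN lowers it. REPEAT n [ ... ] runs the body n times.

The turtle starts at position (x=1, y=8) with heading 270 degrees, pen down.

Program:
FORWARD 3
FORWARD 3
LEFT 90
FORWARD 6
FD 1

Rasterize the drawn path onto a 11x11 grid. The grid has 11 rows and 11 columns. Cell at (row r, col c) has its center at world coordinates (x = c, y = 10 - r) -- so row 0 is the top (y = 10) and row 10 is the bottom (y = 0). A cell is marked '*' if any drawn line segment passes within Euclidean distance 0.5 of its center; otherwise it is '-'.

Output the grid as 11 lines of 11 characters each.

Answer: -----------
-----------
-*---------
-*---------
-*---------
-*---------
-*---------
-*---------
-********--
-----------
-----------

Derivation:
Segment 0: (1,8) -> (1,5)
Segment 1: (1,5) -> (1,2)
Segment 2: (1,2) -> (7,2)
Segment 3: (7,2) -> (8,2)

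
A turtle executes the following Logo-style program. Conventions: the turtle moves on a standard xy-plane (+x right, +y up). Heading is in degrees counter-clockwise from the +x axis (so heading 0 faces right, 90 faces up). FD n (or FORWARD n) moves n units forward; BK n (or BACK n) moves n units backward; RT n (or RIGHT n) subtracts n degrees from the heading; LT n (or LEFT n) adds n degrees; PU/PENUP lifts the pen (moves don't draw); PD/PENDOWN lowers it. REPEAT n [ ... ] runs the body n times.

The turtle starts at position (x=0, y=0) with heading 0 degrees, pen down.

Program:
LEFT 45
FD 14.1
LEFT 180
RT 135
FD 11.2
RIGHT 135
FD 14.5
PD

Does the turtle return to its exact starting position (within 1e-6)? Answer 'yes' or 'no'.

Answer: no

Derivation:
Executing turtle program step by step:
Start: pos=(0,0), heading=0, pen down
LT 45: heading 0 -> 45
FD 14.1: (0,0) -> (9.97,9.97) [heading=45, draw]
LT 180: heading 45 -> 225
RT 135: heading 225 -> 90
FD 11.2: (9.97,9.97) -> (9.97,21.17) [heading=90, draw]
RT 135: heading 90 -> 315
FD 14.5: (9.97,21.17) -> (20.223,10.917) [heading=315, draw]
PD: pen down
Final: pos=(20.223,10.917), heading=315, 3 segment(s) drawn

Start position: (0, 0)
Final position: (20.223, 10.917)
Distance = 22.982; >= 1e-6 -> NOT closed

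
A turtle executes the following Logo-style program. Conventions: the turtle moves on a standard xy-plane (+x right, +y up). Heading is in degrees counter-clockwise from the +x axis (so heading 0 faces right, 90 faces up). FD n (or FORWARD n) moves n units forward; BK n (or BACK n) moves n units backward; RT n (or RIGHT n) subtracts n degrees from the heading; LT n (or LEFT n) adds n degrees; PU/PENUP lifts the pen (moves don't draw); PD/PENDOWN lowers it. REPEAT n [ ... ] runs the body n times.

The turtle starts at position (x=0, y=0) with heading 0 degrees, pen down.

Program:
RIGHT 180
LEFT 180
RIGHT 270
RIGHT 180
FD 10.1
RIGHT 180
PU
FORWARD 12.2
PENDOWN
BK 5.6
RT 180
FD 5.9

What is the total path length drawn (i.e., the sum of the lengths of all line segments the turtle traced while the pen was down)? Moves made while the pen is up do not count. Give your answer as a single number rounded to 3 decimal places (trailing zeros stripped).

Executing turtle program step by step:
Start: pos=(0,0), heading=0, pen down
RT 180: heading 0 -> 180
LT 180: heading 180 -> 0
RT 270: heading 0 -> 90
RT 180: heading 90 -> 270
FD 10.1: (0,0) -> (0,-10.1) [heading=270, draw]
RT 180: heading 270 -> 90
PU: pen up
FD 12.2: (0,-10.1) -> (0,2.1) [heading=90, move]
PD: pen down
BK 5.6: (0,2.1) -> (0,-3.5) [heading=90, draw]
RT 180: heading 90 -> 270
FD 5.9: (0,-3.5) -> (0,-9.4) [heading=270, draw]
Final: pos=(0,-9.4), heading=270, 3 segment(s) drawn

Segment lengths:
  seg 1: (0,0) -> (0,-10.1), length = 10.1
  seg 2: (0,2.1) -> (0,-3.5), length = 5.6
  seg 3: (0,-3.5) -> (0,-9.4), length = 5.9
Total = 21.6

Answer: 21.6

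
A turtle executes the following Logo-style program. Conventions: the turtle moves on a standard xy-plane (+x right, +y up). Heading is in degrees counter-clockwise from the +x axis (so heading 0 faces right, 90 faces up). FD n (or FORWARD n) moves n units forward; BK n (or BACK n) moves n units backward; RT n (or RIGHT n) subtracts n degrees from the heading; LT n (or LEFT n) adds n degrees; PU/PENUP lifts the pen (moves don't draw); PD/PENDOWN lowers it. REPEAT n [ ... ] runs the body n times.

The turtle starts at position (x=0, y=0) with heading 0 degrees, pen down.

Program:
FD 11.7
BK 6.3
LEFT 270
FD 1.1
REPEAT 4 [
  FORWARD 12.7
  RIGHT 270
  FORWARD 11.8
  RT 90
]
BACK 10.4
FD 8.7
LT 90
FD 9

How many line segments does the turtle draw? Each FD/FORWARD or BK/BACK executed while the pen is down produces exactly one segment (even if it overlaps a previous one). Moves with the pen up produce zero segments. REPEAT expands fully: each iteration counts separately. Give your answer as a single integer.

Executing turtle program step by step:
Start: pos=(0,0), heading=0, pen down
FD 11.7: (0,0) -> (11.7,0) [heading=0, draw]
BK 6.3: (11.7,0) -> (5.4,0) [heading=0, draw]
LT 270: heading 0 -> 270
FD 1.1: (5.4,0) -> (5.4,-1.1) [heading=270, draw]
REPEAT 4 [
  -- iteration 1/4 --
  FD 12.7: (5.4,-1.1) -> (5.4,-13.8) [heading=270, draw]
  RT 270: heading 270 -> 0
  FD 11.8: (5.4,-13.8) -> (17.2,-13.8) [heading=0, draw]
  RT 90: heading 0 -> 270
  -- iteration 2/4 --
  FD 12.7: (17.2,-13.8) -> (17.2,-26.5) [heading=270, draw]
  RT 270: heading 270 -> 0
  FD 11.8: (17.2,-26.5) -> (29,-26.5) [heading=0, draw]
  RT 90: heading 0 -> 270
  -- iteration 3/4 --
  FD 12.7: (29,-26.5) -> (29,-39.2) [heading=270, draw]
  RT 270: heading 270 -> 0
  FD 11.8: (29,-39.2) -> (40.8,-39.2) [heading=0, draw]
  RT 90: heading 0 -> 270
  -- iteration 4/4 --
  FD 12.7: (40.8,-39.2) -> (40.8,-51.9) [heading=270, draw]
  RT 270: heading 270 -> 0
  FD 11.8: (40.8,-51.9) -> (52.6,-51.9) [heading=0, draw]
  RT 90: heading 0 -> 270
]
BK 10.4: (52.6,-51.9) -> (52.6,-41.5) [heading=270, draw]
FD 8.7: (52.6,-41.5) -> (52.6,-50.2) [heading=270, draw]
LT 90: heading 270 -> 0
FD 9: (52.6,-50.2) -> (61.6,-50.2) [heading=0, draw]
Final: pos=(61.6,-50.2), heading=0, 14 segment(s) drawn
Segments drawn: 14

Answer: 14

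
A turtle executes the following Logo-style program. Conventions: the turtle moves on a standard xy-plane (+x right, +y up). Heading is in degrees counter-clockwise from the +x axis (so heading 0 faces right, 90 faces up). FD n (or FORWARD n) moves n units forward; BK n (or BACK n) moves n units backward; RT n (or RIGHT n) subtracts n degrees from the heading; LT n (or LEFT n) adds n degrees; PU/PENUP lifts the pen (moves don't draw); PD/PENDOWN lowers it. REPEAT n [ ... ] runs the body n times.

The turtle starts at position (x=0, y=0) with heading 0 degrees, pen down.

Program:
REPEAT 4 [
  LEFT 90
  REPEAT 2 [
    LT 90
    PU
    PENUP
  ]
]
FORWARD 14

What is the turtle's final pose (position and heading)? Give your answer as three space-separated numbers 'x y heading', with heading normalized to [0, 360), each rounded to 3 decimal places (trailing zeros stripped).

Answer: 14 0 0

Derivation:
Executing turtle program step by step:
Start: pos=(0,0), heading=0, pen down
REPEAT 4 [
  -- iteration 1/4 --
  LT 90: heading 0 -> 90
  REPEAT 2 [
    -- iteration 1/2 --
    LT 90: heading 90 -> 180
    PU: pen up
    PU: pen up
    -- iteration 2/2 --
    LT 90: heading 180 -> 270
    PU: pen up
    PU: pen up
  ]
  -- iteration 2/4 --
  LT 90: heading 270 -> 0
  REPEAT 2 [
    -- iteration 1/2 --
    LT 90: heading 0 -> 90
    PU: pen up
    PU: pen up
    -- iteration 2/2 --
    LT 90: heading 90 -> 180
    PU: pen up
    PU: pen up
  ]
  -- iteration 3/4 --
  LT 90: heading 180 -> 270
  REPEAT 2 [
    -- iteration 1/2 --
    LT 90: heading 270 -> 0
    PU: pen up
    PU: pen up
    -- iteration 2/2 --
    LT 90: heading 0 -> 90
    PU: pen up
    PU: pen up
  ]
  -- iteration 4/4 --
  LT 90: heading 90 -> 180
  REPEAT 2 [
    -- iteration 1/2 --
    LT 90: heading 180 -> 270
    PU: pen up
    PU: pen up
    -- iteration 2/2 --
    LT 90: heading 270 -> 0
    PU: pen up
    PU: pen up
  ]
]
FD 14: (0,0) -> (14,0) [heading=0, move]
Final: pos=(14,0), heading=0, 0 segment(s) drawn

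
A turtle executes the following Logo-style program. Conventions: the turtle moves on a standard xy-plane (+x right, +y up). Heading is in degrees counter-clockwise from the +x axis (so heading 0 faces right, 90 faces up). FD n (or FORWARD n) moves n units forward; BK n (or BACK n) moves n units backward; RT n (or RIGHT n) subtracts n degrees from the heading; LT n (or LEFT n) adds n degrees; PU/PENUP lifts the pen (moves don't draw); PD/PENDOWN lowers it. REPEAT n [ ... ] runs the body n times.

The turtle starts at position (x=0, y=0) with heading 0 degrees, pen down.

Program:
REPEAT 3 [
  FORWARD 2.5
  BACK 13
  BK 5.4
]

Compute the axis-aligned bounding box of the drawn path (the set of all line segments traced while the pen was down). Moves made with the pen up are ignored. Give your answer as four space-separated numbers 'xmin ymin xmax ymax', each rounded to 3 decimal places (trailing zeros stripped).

Answer: -47.7 0 2.5 0

Derivation:
Executing turtle program step by step:
Start: pos=(0,0), heading=0, pen down
REPEAT 3 [
  -- iteration 1/3 --
  FD 2.5: (0,0) -> (2.5,0) [heading=0, draw]
  BK 13: (2.5,0) -> (-10.5,0) [heading=0, draw]
  BK 5.4: (-10.5,0) -> (-15.9,0) [heading=0, draw]
  -- iteration 2/3 --
  FD 2.5: (-15.9,0) -> (-13.4,0) [heading=0, draw]
  BK 13: (-13.4,0) -> (-26.4,0) [heading=0, draw]
  BK 5.4: (-26.4,0) -> (-31.8,0) [heading=0, draw]
  -- iteration 3/3 --
  FD 2.5: (-31.8,0) -> (-29.3,0) [heading=0, draw]
  BK 13: (-29.3,0) -> (-42.3,0) [heading=0, draw]
  BK 5.4: (-42.3,0) -> (-47.7,0) [heading=0, draw]
]
Final: pos=(-47.7,0), heading=0, 9 segment(s) drawn

Segment endpoints: x in {-47.7, -42.3, -31.8, -29.3, -26.4, -15.9, -13.4, -10.5, 0, 2.5}, y in {0}
xmin=-47.7, ymin=0, xmax=2.5, ymax=0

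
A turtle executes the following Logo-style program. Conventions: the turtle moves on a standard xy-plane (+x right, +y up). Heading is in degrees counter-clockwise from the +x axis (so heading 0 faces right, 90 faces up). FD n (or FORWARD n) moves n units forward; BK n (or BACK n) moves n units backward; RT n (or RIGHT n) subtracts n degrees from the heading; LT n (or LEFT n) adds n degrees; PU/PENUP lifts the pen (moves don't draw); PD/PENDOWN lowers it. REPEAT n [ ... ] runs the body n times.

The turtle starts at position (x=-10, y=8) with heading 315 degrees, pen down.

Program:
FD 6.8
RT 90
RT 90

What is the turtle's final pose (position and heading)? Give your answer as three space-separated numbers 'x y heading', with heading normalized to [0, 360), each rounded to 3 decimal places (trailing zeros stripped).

Answer: -5.192 3.192 135

Derivation:
Executing turtle program step by step:
Start: pos=(-10,8), heading=315, pen down
FD 6.8: (-10,8) -> (-5.192,3.192) [heading=315, draw]
RT 90: heading 315 -> 225
RT 90: heading 225 -> 135
Final: pos=(-5.192,3.192), heading=135, 1 segment(s) drawn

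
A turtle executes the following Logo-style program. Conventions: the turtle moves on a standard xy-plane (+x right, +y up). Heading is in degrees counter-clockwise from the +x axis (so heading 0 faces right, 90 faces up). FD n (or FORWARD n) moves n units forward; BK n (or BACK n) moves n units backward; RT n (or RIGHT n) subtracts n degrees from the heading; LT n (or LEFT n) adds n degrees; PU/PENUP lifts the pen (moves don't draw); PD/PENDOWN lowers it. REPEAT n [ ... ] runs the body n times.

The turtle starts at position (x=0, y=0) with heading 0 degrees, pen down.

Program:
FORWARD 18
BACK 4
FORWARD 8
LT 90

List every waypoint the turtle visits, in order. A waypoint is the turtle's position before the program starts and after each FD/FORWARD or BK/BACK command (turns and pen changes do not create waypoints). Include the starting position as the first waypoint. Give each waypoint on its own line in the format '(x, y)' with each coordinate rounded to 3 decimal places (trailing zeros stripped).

Executing turtle program step by step:
Start: pos=(0,0), heading=0, pen down
FD 18: (0,0) -> (18,0) [heading=0, draw]
BK 4: (18,0) -> (14,0) [heading=0, draw]
FD 8: (14,0) -> (22,0) [heading=0, draw]
LT 90: heading 0 -> 90
Final: pos=(22,0), heading=90, 3 segment(s) drawn
Waypoints (4 total):
(0, 0)
(18, 0)
(14, 0)
(22, 0)

Answer: (0, 0)
(18, 0)
(14, 0)
(22, 0)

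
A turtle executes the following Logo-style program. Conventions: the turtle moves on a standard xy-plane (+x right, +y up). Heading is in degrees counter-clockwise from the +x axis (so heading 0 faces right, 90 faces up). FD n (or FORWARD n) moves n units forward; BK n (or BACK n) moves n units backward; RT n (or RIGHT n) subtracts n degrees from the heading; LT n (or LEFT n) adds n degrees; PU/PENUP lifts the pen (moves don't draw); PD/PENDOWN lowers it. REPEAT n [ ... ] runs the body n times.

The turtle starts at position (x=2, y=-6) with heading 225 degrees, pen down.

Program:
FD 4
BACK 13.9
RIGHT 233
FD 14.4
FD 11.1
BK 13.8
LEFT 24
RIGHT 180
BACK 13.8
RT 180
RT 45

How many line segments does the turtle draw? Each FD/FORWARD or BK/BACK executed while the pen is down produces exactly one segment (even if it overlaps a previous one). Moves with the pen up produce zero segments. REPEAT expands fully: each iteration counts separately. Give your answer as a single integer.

Executing turtle program step by step:
Start: pos=(2,-6), heading=225, pen down
FD 4: (2,-6) -> (-0.828,-8.828) [heading=225, draw]
BK 13.9: (-0.828,-8.828) -> (9,1) [heading=225, draw]
RT 233: heading 225 -> 352
FD 14.4: (9,1) -> (23.26,-1.004) [heading=352, draw]
FD 11.1: (23.26,-1.004) -> (34.252,-2.549) [heading=352, draw]
BK 13.8: (34.252,-2.549) -> (20.586,-0.628) [heading=352, draw]
LT 24: heading 352 -> 16
RT 180: heading 16 -> 196
BK 13.8: (20.586,-0.628) -> (33.852,3.176) [heading=196, draw]
RT 180: heading 196 -> 16
RT 45: heading 16 -> 331
Final: pos=(33.852,3.176), heading=331, 6 segment(s) drawn
Segments drawn: 6

Answer: 6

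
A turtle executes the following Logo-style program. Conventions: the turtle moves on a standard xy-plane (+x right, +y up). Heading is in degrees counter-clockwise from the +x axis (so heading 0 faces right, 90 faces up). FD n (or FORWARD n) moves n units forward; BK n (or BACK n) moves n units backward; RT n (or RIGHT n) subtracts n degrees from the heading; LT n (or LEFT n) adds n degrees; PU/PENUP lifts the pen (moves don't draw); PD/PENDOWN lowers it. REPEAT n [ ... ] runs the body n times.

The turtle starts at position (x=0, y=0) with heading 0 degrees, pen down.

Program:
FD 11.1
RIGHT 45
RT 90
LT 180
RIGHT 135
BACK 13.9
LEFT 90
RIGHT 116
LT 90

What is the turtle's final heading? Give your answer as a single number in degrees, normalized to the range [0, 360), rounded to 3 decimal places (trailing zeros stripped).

Executing turtle program step by step:
Start: pos=(0,0), heading=0, pen down
FD 11.1: (0,0) -> (11.1,0) [heading=0, draw]
RT 45: heading 0 -> 315
RT 90: heading 315 -> 225
LT 180: heading 225 -> 45
RT 135: heading 45 -> 270
BK 13.9: (11.1,0) -> (11.1,13.9) [heading=270, draw]
LT 90: heading 270 -> 0
RT 116: heading 0 -> 244
LT 90: heading 244 -> 334
Final: pos=(11.1,13.9), heading=334, 2 segment(s) drawn

Answer: 334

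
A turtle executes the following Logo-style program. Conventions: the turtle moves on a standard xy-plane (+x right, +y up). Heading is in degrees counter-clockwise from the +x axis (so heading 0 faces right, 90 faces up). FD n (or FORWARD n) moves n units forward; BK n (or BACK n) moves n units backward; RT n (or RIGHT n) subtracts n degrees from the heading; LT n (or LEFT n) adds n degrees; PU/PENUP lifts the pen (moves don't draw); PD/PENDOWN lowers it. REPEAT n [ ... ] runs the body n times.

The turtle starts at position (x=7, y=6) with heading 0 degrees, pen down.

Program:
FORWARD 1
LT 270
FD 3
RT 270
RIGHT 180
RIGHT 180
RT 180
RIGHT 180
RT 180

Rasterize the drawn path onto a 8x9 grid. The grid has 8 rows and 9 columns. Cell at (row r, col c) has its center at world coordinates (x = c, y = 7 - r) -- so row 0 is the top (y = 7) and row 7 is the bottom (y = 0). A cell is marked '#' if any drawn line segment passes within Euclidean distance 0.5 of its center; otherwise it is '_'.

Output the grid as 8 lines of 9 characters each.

Segment 0: (7,6) -> (8,6)
Segment 1: (8,6) -> (8,3)

Answer: _________
_______##
________#
________#
________#
_________
_________
_________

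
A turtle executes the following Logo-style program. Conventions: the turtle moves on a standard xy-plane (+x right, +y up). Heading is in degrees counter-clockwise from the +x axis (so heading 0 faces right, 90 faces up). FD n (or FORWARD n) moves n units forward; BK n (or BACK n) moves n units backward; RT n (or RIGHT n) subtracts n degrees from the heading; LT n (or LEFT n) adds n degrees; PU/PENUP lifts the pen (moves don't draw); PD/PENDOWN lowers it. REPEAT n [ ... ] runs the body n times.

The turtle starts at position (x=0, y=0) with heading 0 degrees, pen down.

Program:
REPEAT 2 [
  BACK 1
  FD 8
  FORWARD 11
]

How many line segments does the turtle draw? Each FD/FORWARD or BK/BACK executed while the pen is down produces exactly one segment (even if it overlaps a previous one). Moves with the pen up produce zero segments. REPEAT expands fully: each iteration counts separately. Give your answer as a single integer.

Executing turtle program step by step:
Start: pos=(0,0), heading=0, pen down
REPEAT 2 [
  -- iteration 1/2 --
  BK 1: (0,0) -> (-1,0) [heading=0, draw]
  FD 8: (-1,0) -> (7,0) [heading=0, draw]
  FD 11: (7,0) -> (18,0) [heading=0, draw]
  -- iteration 2/2 --
  BK 1: (18,0) -> (17,0) [heading=0, draw]
  FD 8: (17,0) -> (25,0) [heading=0, draw]
  FD 11: (25,0) -> (36,0) [heading=0, draw]
]
Final: pos=(36,0), heading=0, 6 segment(s) drawn
Segments drawn: 6

Answer: 6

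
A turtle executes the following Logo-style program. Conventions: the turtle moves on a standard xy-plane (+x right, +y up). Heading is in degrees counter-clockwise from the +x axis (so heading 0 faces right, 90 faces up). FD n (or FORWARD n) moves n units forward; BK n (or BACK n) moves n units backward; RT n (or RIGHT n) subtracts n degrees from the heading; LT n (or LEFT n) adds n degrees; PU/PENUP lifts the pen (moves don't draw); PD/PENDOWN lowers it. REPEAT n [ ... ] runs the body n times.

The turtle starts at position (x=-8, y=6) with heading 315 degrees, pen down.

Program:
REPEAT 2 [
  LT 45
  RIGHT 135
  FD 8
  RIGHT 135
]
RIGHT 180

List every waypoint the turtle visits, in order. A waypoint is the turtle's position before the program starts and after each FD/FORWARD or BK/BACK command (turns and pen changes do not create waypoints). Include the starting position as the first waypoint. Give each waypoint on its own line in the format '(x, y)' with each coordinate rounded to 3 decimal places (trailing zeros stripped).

Answer: (-8, 6)
(-13.657, 0.343)
(-5.657, 0.343)

Derivation:
Executing turtle program step by step:
Start: pos=(-8,6), heading=315, pen down
REPEAT 2 [
  -- iteration 1/2 --
  LT 45: heading 315 -> 0
  RT 135: heading 0 -> 225
  FD 8: (-8,6) -> (-13.657,0.343) [heading=225, draw]
  RT 135: heading 225 -> 90
  -- iteration 2/2 --
  LT 45: heading 90 -> 135
  RT 135: heading 135 -> 0
  FD 8: (-13.657,0.343) -> (-5.657,0.343) [heading=0, draw]
  RT 135: heading 0 -> 225
]
RT 180: heading 225 -> 45
Final: pos=(-5.657,0.343), heading=45, 2 segment(s) drawn
Waypoints (3 total):
(-8, 6)
(-13.657, 0.343)
(-5.657, 0.343)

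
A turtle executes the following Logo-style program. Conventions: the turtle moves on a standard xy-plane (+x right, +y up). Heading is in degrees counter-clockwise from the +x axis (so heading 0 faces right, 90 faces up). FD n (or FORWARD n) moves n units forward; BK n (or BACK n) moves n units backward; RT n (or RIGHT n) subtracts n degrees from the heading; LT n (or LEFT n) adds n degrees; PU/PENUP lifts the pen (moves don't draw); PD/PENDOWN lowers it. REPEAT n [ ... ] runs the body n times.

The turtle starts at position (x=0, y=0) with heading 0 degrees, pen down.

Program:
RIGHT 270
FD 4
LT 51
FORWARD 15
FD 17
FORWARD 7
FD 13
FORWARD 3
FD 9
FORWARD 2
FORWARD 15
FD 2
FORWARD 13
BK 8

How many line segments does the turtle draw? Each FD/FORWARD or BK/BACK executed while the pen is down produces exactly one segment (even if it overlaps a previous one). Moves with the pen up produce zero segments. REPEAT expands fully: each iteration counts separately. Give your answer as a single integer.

Answer: 12

Derivation:
Executing turtle program step by step:
Start: pos=(0,0), heading=0, pen down
RT 270: heading 0 -> 90
FD 4: (0,0) -> (0,4) [heading=90, draw]
LT 51: heading 90 -> 141
FD 15: (0,4) -> (-11.657,13.44) [heading=141, draw]
FD 17: (-11.657,13.44) -> (-24.869,24.138) [heading=141, draw]
FD 7: (-24.869,24.138) -> (-30.309,28.543) [heading=141, draw]
FD 13: (-30.309,28.543) -> (-40.412,36.725) [heading=141, draw]
FD 3: (-40.412,36.725) -> (-42.743,38.613) [heading=141, draw]
FD 9: (-42.743,38.613) -> (-49.737,44.277) [heading=141, draw]
FD 2: (-49.737,44.277) -> (-51.292,45.535) [heading=141, draw]
FD 15: (-51.292,45.535) -> (-62.949,54.975) [heading=141, draw]
FD 2: (-62.949,54.975) -> (-64.503,56.234) [heading=141, draw]
FD 13: (-64.503,56.234) -> (-74.606,64.415) [heading=141, draw]
BK 8: (-74.606,64.415) -> (-68.389,59.38) [heading=141, draw]
Final: pos=(-68.389,59.38), heading=141, 12 segment(s) drawn
Segments drawn: 12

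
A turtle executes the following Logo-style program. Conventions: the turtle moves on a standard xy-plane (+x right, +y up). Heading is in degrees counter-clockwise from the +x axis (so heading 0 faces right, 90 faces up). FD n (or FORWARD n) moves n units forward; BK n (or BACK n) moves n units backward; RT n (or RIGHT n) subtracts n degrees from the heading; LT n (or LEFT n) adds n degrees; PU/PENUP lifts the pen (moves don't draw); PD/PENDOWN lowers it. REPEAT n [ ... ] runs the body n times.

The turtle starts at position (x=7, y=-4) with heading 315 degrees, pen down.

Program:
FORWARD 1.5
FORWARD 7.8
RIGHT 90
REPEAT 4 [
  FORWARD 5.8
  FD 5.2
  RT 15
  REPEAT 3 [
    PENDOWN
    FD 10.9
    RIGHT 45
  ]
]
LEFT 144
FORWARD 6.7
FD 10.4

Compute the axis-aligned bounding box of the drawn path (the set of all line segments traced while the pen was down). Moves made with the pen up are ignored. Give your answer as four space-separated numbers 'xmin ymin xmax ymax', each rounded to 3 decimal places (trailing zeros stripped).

Answer: -20.344 -23.804 13.576 23.146

Derivation:
Executing turtle program step by step:
Start: pos=(7,-4), heading=315, pen down
FD 1.5: (7,-4) -> (8.061,-5.061) [heading=315, draw]
FD 7.8: (8.061,-5.061) -> (13.576,-10.576) [heading=315, draw]
RT 90: heading 315 -> 225
REPEAT 4 [
  -- iteration 1/4 --
  FD 5.8: (13.576,-10.576) -> (9.475,-14.677) [heading=225, draw]
  FD 5.2: (9.475,-14.677) -> (5.798,-18.354) [heading=225, draw]
  RT 15: heading 225 -> 210
  REPEAT 3 [
    -- iteration 1/3 --
    PD: pen down
    FD 10.9: (5.798,-18.354) -> (-3.642,-23.804) [heading=210, draw]
    RT 45: heading 210 -> 165
    -- iteration 2/3 --
    PD: pen down
    FD 10.9: (-3.642,-23.804) -> (-14.17,-20.983) [heading=165, draw]
    RT 45: heading 165 -> 120
    -- iteration 3/3 --
    PD: pen down
    FD 10.9: (-14.17,-20.983) -> (-19.62,-11.543) [heading=120, draw]
    RT 45: heading 120 -> 75
  ]
  -- iteration 2/4 --
  FD 5.8: (-19.62,-11.543) -> (-18.119,-5.941) [heading=75, draw]
  FD 5.2: (-18.119,-5.941) -> (-16.773,-0.918) [heading=75, draw]
  RT 15: heading 75 -> 60
  REPEAT 3 [
    -- iteration 1/3 --
    PD: pen down
    FD 10.9: (-16.773,-0.918) -> (-11.323,8.521) [heading=60, draw]
    RT 45: heading 60 -> 15
    -- iteration 2/3 --
    PD: pen down
    FD 10.9: (-11.323,8.521) -> (-0.795,11.343) [heading=15, draw]
    RT 45: heading 15 -> 330
    -- iteration 3/3 --
    PD: pen down
    FD 10.9: (-0.795,11.343) -> (8.645,5.893) [heading=330, draw]
    RT 45: heading 330 -> 285
  ]
  -- iteration 3/4 --
  FD 5.8: (8.645,5.893) -> (10.146,0.29) [heading=285, draw]
  FD 5.2: (10.146,0.29) -> (11.492,-4.733) [heading=285, draw]
  RT 15: heading 285 -> 270
  REPEAT 3 [
    -- iteration 1/3 --
    PD: pen down
    FD 10.9: (11.492,-4.733) -> (11.492,-15.633) [heading=270, draw]
    RT 45: heading 270 -> 225
    -- iteration 2/3 --
    PD: pen down
    FD 10.9: (11.492,-15.633) -> (3.784,-23.34) [heading=225, draw]
    RT 45: heading 225 -> 180
    -- iteration 3/3 --
    PD: pen down
    FD 10.9: (3.784,-23.34) -> (-7.116,-23.34) [heading=180, draw]
    RT 45: heading 180 -> 135
  ]
  -- iteration 4/4 --
  FD 5.8: (-7.116,-23.34) -> (-11.217,-19.239) [heading=135, draw]
  FD 5.2: (-11.217,-19.239) -> (-14.894,-15.562) [heading=135, draw]
  RT 15: heading 135 -> 120
  REPEAT 3 [
    -- iteration 1/3 --
    PD: pen down
    FD 10.9: (-14.894,-15.562) -> (-20.344,-6.122) [heading=120, draw]
    RT 45: heading 120 -> 75
    -- iteration 2/3 --
    PD: pen down
    FD 10.9: (-20.344,-6.122) -> (-17.523,4.406) [heading=75, draw]
    RT 45: heading 75 -> 30
    -- iteration 3/3 --
    PD: pen down
    FD 10.9: (-17.523,4.406) -> (-8.083,9.856) [heading=30, draw]
    RT 45: heading 30 -> 345
  ]
]
LT 144: heading 345 -> 129
FD 6.7: (-8.083,9.856) -> (-12.299,15.063) [heading=129, draw]
FD 10.4: (-12.299,15.063) -> (-18.844,23.146) [heading=129, draw]
Final: pos=(-18.844,23.146), heading=129, 24 segment(s) drawn

Segment endpoints: x in {-20.344, -19.62, -18.844, -18.119, -17.523, -16.773, -14.894, -14.17, -12.299, -11.323, -11.217, -8.083, -7.116, -3.642, -0.795, 3.784, 5.798, 7, 8.061, 8.645, 9.475, 10.146, 11.492, 13.576}, y in {-23.804, -23.34, -20.983, -19.239, -18.354, -15.633, -15.562, -14.677, -11.543, -10.576, -6.122, -5.941, -5.061, -4.733, -4, -0.918, 0.29, 4.406, 5.893, 8.521, 9.856, 11.343, 15.063, 23.146}
xmin=-20.344, ymin=-23.804, xmax=13.576, ymax=23.146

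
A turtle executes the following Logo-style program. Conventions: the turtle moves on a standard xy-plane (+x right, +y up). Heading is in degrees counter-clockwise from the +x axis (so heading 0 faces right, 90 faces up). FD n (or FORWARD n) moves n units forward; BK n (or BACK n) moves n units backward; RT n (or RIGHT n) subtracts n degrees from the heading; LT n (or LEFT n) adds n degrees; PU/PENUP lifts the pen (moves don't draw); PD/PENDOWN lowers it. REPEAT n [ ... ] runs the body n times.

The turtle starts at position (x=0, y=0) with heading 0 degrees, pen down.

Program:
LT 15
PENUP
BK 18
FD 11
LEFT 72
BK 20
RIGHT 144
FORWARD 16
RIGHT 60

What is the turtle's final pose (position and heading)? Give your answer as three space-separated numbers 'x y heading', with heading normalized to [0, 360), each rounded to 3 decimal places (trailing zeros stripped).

Executing turtle program step by step:
Start: pos=(0,0), heading=0, pen down
LT 15: heading 0 -> 15
PU: pen up
BK 18: (0,0) -> (-17.387,-4.659) [heading=15, move]
FD 11: (-17.387,-4.659) -> (-6.761,-1.812) [heading=15, move]
LT 72: heading 15 -> 87
BK 20: (-6.761,-1.812) -> (-7.808,-21.784) [heading=87, move]
RT 144: heading 87 -> 303
FD 16: (-7.808,-21.784) -> (0.906,-35.203) [heading=303, move]
RT 60: heading 303 -> 243
Final: pos=(0.906,-35.203), heading=243, 0 segment(s) drawn

Answer: 0.906 -35.203 243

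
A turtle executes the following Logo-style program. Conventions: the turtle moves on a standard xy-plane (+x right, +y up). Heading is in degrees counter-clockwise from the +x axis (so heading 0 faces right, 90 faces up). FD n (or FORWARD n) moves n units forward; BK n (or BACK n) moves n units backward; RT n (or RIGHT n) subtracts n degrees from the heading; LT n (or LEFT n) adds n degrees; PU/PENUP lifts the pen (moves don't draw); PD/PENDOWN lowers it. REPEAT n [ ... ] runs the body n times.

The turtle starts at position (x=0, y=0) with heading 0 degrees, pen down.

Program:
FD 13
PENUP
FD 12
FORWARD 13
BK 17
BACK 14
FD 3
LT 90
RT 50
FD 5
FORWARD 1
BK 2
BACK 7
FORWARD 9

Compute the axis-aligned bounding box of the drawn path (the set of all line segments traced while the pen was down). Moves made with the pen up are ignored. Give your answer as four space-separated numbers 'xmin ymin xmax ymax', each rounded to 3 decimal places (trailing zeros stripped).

Answer: 0 0 13 0

Derivation:
Executing turtle program step by step:
Start: pos=(0,0), heading=0, pen down
FD 13: (0,0) -> (13,0) [heading=0, draw]
PU: pen up
FD 12: (13,0) -> (25,0) [heading=0, move]
FD 13: (25,0) -> (38,0) [heading=0, move]
BK 17: (38,0) -> (21,0) [heading=0, move]
BK 14: (21,0) -> (7,0) [heading=0, move]
FD 3: (7,0) -> (10,0) [heading=0, move]
LT 90: heading 0 -> 90
RT 50: heading 90 -> 40
FD 5: (10,0) -> (13.83,3.214) [heading=40, move]
FD 1: (13.83,3.214) -> (14.596,3.857) [heading=40, move]
BK 2: (14.596,3.857) -> (13.064,2.571) [heading=40, move]
BK 7: (13.064,2.571) -> (7.702,-1.928) [heading=40, move]
FD 9: (7.702,-1.928) -> (14.596,3.857) [heading=40, move]
Final: pos=(14.596,3.857), heading=40, 1 segment(s) drawn

Segment endpoints: x in {0, 13}, y in {0}
xmin=0, ymin=0, xmax=13, ymax=0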